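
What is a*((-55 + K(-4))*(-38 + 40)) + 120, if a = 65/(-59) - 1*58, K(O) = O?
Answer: 7094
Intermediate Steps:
a = -3487/59 (a = 65*(-1/59) - 58 = -65/59 - 58 = -3487/59 ≈ -59.102)
a*((-55 + K(-4))*(-38 + 40)) + 120 = -3487*(-55 - 4)*(-38 + 40)/59 + 120 = -(-3487)*2 + 120 = -3487/59*(-118) + 120 = 6974 + 120 = 7094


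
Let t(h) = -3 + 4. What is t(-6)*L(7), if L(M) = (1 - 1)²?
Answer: 0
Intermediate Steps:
t(h) = 1
L(M) = 0 (L(M) = 0² = 0)
t(-6)*L(7) = 1*0 = 0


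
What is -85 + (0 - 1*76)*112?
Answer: -8597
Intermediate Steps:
-85 + (0 - 1*76)*112 = -85 + (0 - 76)*112 = -85 - 76*112 = -85 - 8512 = -8597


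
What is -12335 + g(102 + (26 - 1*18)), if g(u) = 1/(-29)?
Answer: -357716/29 ≈ -12335.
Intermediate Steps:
g(u) = -1/29
-12335 + g(102 + (26 - 1*18)) = -12335 - 1/29 = -357716/29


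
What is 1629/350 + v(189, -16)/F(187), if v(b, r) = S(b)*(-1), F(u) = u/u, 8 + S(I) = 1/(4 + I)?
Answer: 854447/67550 ≈ 12.649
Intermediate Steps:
S(I) = -8 + 1/(4 + I)
F(u) = 1
v(b, r) = -(-31 - 8*b)/(4 + b) (v(b, r) = ((-31 - 8*b)/(4 + b))*(-1) = -(-31 - 8*b)/(4 + b))
1629/350 + v(189, -16)/F(187) = 1629/350 + ((31 + 8*189)/(4 + 189))/1 = 1629*(1/350) + ((31 + 1512)/193)*1 = 1629/350 + ((1/193)*1543)*1 = 1629/350 + (1543/193)*1 = 1629/350 + 1543/193 = 854447/67550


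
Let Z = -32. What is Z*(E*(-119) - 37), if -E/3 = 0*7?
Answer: 1184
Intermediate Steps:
E = 0 (E = -0*7 = -3*0 = 0)
Z*(E*(-119) - 37) = -32*(0*(-119) - 37) = -32*(0 - 37) = -32*(-37) = 1184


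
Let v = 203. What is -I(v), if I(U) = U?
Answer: -203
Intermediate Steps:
-I(v) = -1*203 = -203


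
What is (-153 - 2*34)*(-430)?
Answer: 95030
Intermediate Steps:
(-153 - 2*34)*(-430) = (-153 - 68)*(-430) = -221*(-430) = 95030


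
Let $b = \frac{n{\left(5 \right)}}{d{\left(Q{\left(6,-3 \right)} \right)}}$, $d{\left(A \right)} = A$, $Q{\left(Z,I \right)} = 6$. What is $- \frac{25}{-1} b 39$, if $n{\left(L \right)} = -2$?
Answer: $-325$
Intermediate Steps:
$b = - \frac{1}{3}$ ($b = - \frac{2}{6} = \left(-2\right) \frac{1}{6} = - \frac{1}{3} \approx -0.33333$)
$- \frac{25}{-1} b 39 = - \frac{25}{-1} \left(- \frac{1}{3}\right) 39 = \left(-25\right) \left(-1\right) \left(- \frac{1}{3}\right) 39 = 25 \left(- \frac{1}{3}\right) 39 = \left(- \frac{25}{3}\right) 39 = -325$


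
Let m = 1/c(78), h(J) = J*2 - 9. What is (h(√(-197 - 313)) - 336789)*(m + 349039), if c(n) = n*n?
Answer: -39733805365947/338 + 2123553277*I*√510/3042 ≈ -1.1756e+11 + 1.5765e+7*I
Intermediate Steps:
c(n) = n²
h(J) = -9 + 2*J (h(J) = 2*J - 9 = -9 + 2*J)
m = 1/6084 (m = 1/(78²) = 1/6084 ≈ 0.00016437)
(h(√(-197 - 313)) - 336789)*(m + 349039) = ((-9 + 2*√(-197 - 313)) - 336789)*(1/6084 + 349039) = ((-9 + 2*√(-510)) - 336789)*(2123553277/6084) = ((-9 + 2*(I*√510)) - 336789)*(2123553277/6084) = ((-9 + 2*I*√510) - 336789)*(2123553277/6084) = (-336798 + 2*I*√510)*(2123553277/6084) = -39733805365947/338 + 2123553277*I*√510/3042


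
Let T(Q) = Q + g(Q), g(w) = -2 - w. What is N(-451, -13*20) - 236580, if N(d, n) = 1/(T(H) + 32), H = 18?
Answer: -7097399/30 ≈ -2.3658e+5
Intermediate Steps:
T(Q) = -2 (T(Q) = Q + (-2 - Q) = -2)
N(d, n) = 1/30 (N(d, n) = 1/(-2 + 32) = 1/30)
N(-451, -13*20) - 236580 = 1/30 - 236580 = -7097399/30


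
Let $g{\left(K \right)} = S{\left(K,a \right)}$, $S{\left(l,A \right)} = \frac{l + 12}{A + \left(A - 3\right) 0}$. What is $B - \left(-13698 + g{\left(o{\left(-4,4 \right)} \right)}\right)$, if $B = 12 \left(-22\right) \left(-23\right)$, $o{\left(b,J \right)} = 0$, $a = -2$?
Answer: $19776$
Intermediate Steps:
$B = 6072$ ($B = \left(-264\right) \left(-23\right) = 6072$)
$S{\left(l,A \right)} = \frac{12 + l}{A}$ ($S{\left(l,A \right)} = \frac{12 + l}{A + \left(-3 + A\right) 0} = \frac{12 + l}{A + 0} = \frac{12 + l}{A}$)
$g{\left(K \right)} = -6 - \frac{K}{2}$ ($g{\left(K \right)} = \frac{12 + K}{-2} = - \frac{12 + K}{2} = -6 - \frac{K}{2}$)
$B - \left(-13698 + g{\left(o{\left(-4,4 \right)} \right)}\right) = 6072 - \left(-13698 - 6\right) = 6072 - -13704 = 6072 + 13704 = 19776$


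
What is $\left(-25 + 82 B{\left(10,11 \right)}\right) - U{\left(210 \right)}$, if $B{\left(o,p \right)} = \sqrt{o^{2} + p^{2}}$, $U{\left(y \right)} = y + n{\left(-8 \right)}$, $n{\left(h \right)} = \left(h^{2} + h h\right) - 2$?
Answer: $-361 + 82 \sqrt{221} \approx 858.02$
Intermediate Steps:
$n{\left(h \right)} = -2 + 2 h^{2}$ ($n{\left(h \right)} = \left(h^{2} + h^{2}\right) - 2 = 2 h^{2} - 2 = -2 + 2 h^{2}$)
$U{\left(y \right)} = 126 + y$ ($U{\left(y \right)} = y - \left(2 - 2 \left(-8\right)^{2}\right) = y + \left(-2 + 2 \cdot 64\right) = y + \left(-2 + 128\right) = y + 126 = 126 + y$)
$\left(-25 + 82 B{\left(10,11 \right)}\right) - U{\left(210 \right)} = \left(-25 + 82 \sqrt{10^{2} + 11^{2}}\right) - \left(126 + 210\right) = \left(-25 + 82 \sqrt{100 + 121}\right) - 336 = \left(-25 + 82 \sqrt{221}\right) - 336 = -361 + 82 \sqrt{221}$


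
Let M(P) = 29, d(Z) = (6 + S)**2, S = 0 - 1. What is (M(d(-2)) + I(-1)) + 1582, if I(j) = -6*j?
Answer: 1617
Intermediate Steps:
S = -1
d(Z) = 25 (d(Z) = (6 - 1)**2 = 5**2 = 25)
(M(d(-2)) + I(-1)) + 1582 = (29 - 6*(-1)) + 1582 = (29 + 6) + 1582 = 35 + 1582 = 1617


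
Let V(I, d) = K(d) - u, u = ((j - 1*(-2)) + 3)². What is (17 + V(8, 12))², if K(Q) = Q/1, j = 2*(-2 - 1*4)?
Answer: 400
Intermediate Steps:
j = -12 (j = 2*(-2 - 4) = 2*(-6) = -12)
K(Q) = Q (K(Q) = Q*1 = Q)
u = 49 (u = ((-12 - 1*(-2)) + 3)² = ((-12 + 2) + 3)² = (-10 + 3)² = (-7)² = 49)
V(I, d) = -49 + d (V(I, d) = d - 1*49 = d - 49 = -49 + d)
(17 + V(8, 12))² = (17 + (-49 + 12))² = (17 - 37)² = (-20)² = 400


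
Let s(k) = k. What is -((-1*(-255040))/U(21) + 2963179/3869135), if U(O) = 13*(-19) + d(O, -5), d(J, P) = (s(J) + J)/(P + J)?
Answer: 1577696101651/1512831785 ≈ 1042.9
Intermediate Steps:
d(J, P) = 2*J/(J + P) (d(J, P) = (J + J)/(P + J) = (2*J)/(J + P) = 2*J/(J + P))
U(O) = -247 + 2*O/(-5 + O) (U(O) = 13*(-19) + 2*O/(O - 5) = -247 + 2*O/(-5 + O))
-((-1*(-255040))/U(21) + 2963179/3869135) = -((-1*(-255040))/((5*(247 - 49*21)/(-5 + 21))) + 2963179/3869135) = -(255040/((5*(247 - 1029)/16)) + 2963179*(1/3869135)) = -(255040/((5*(1/16)*(-782))) + 2963179/3869135) = -(255040/(-1955/8) + 2963179/3869135) = -(255040*(-8/1955) + 2963179/3869135) = -(-408064/391 + 2963179/3869135) = -1*(-1577696101651/1512831785) = 1577696101651/1512831785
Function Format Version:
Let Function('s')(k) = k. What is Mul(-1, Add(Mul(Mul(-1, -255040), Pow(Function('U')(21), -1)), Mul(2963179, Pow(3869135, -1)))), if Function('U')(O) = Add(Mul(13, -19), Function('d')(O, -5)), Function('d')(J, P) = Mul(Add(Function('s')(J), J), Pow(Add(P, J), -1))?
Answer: Rational(1577696101651, 1512831785) ≈ 1042.9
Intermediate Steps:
Function('d')(J, P) = Mul(2, J, Pow(Add(J, P), -1)) (Function('d')(J, P) = Mul(Add(J, J), Pow(Add(P, J), -1)) = Mul(Mul(2, J), Pow(Add(J, P), -1)) = Mul(2, J, Pow(Add(J, P), -1)))
Function('U')(O) = Add(-247, Mul(2, O, Pow(Add(-5, O), -1))) (Function('U')(O) = Add(Mul(13, -19), Mul(2, O, Pow(Add(O, -5), -1))) = Add(-247, Mul(2, O, Pow(Add(-5, O), -1))))
Mul(-1, Add(Mul(Mul(-1, -255040), Pow(Function('U')(21), -1)), Mul(2963179, Pow(3869135, -1)))) = Mul(-1, Add(Mul(Mul(-1, -255040), Pow(Mul(5, Pow(Add(-5, 21), -1), Add(247, Mul(-49, 21))), -1)), Mul(2963179, Pow(3869135, -1)))) = Mul(-1, Add(Mul(255040, Pow(Mul(5, Pow(16, -1), Add(247, -1029)), -1)), Mul(2963179, Rational(1, 3869135)))) = Mul(-1, Add(Mul(255040, Pow(Mul(5, Rational(1, 16), -782), -1)), Rational(2963179, 3869135))) = Mul(-1, Add(Mul(255040, Pow(Rational(-1955, 8), -1)), Rational(2963179, 3869135))) = Mul(-1, Add(Mul(255040, Rational(-8, 1955)), Rational(2963179, 3869135))) = Mul(-1, Add(Rational(-408064, 391), Rational(2963179, 3869135))) = Mul(-1, Rational(-1577696101651, 1512831785)) = Rational(1577696101651, 1512831785)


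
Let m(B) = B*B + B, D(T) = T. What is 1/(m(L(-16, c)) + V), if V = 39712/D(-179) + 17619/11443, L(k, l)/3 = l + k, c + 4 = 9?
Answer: 2048297/1711731017 ≈ 0.0011966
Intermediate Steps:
c = 5 (c = -4 + 9 = 5)
L(k, l) = 3*k + 3*l (L(k, l) = 3*(l + k) = 3*(k + l) = 3*k + 3*l)
m(B) = B + B² (m(B) = B² + B = B + B²)
V = -451270615/2048297 (V = 39712/(-179) + 17619/11443 = 39712*(-1/179) + 17619*(1/11443) = -39712/179 + 17619/11443 = -451270615/2048297 ≈ -220.31)
1/(m(L(-16, c)) + V) = 1/((3*(-16) + 3*5)*(1 + (3*(-16) + 3*5)) - 451270615/2048297) = 1/((-48 + 15)*(1 + (-48 + 15)) - 451270615/2048297) = 1/(-33*(1 - 33) - 451270615/2048297) = 1/(-33*(-32) - 451270615/2048297) = 1/(1056 - 451270615/2048297) = 1/(1711731017/2048297) = 2048297/1711731017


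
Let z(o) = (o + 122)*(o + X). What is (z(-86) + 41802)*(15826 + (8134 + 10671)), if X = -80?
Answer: 1240690206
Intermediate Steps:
z(o) = (-80 + o)*(122 + o) (z(o) = (o + 122)*(o - 80) = (122 + o)*(-80 + o) = (-80 + o)*(122 + o))
(z(-86) + 41802)*(15826 + (8134 + 10671)) = ((-9760 + (-86)² + 42*(-86)) + 41802)*(15826 + (8134 + 10671)) = ((-9760 + 7396 - 3612) + 41802)*(15826 + 18805) = (-5976 + 41802)*34631 = 35826*34631 = 1240690206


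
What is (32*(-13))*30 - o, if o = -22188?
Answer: 9708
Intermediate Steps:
(32*(-13))*30 - o = (32*(-13))*30 - 1*(-22188) = -416*30 + 22188 = -12480 + 22188 = 9708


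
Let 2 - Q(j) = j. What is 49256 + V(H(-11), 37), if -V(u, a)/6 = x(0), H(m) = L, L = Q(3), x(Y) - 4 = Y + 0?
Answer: 49232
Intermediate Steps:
x(Y) = 4 + Y (x(Y) = 4 + (Y + 0) = 4 + Y)
Q(j) = 2 - j
L = -1 (L = 2 - 1*3 = 2 - 3 = -1)
H(m) = -1
V(u, a) = -24 (V(u, a) = -6*(4 + 0) = -6*4 = -24)
49256 + V(H(-11), 37) = 49256 - 24 = 49232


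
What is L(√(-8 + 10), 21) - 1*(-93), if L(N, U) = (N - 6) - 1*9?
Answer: 78 + √2 ≈ 79.414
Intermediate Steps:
L(N, U) = -15 + N (L(N, U) = (-6 + N) - 9 = -15 + N)
L(√(-8 + 10), 21) - 1*(-93) = (-15 + √(-8 + 10)) - 1*(-93) = (-15 + √2) + 93 = 78 + √2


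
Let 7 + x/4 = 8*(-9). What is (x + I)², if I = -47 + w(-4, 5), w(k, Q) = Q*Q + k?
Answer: 116964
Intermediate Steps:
x = -316 (x = -28 + 4*(8*(-9)) = -28 + 4*(-72) = -28 - 288 = -316)
w(k, Q) = k + Q² (w(k, Q) = Q² + k = k + Q²)
I = -26 (I = -47 + (-4 + 5²) = -47 + (-4 + 25) = -47 + 21 = -26)
(x + I)² = (-316 - 26)² = (-342)² = 116964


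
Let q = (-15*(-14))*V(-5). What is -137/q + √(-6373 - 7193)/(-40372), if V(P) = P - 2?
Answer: 137/1470 - I*√13566/40372 ≈ 0.093197 - 0.002885*I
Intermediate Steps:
V(P) = -2 + P
q = -1470 (q = (-15*(-14))*(-2 - 5) = 210*(-7) = -1470)
-137/q + √(-6373 - 7193)/(-40372) = -137/(-1470) + √(-6373 - 7193)/(-40372) = -137*(-1/1470) + √(-13566)*(-1/40372) = 137/1470 + (I*√13566)*(-1/40372) = 137/1470 - I*√13566/40372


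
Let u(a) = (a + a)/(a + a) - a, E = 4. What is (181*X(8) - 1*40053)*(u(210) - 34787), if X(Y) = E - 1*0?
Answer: 1376357684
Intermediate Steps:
u(a) = 1 - a (u(a) = (2*a)/((2*a)) - a = (2*a)*(1/(2*a)) - a = 1 - a)
X(Y) = 4 (X(Y) = 4 - 1*0 = 4 + 0 = 4)
(181*X(8) - 1*40053)*(u(210) - 34787) = (181*4 - 1*40053)*((1 - 1*210) - 34787) = (724 - 40053)*((1 - 210) - 34787) = -39329*(-209 - 34787) = -39329*(-34996) = 1376357684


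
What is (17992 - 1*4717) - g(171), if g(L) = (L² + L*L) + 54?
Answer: -45261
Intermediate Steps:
g(L) = 54 + 2*L² (g(L) = (L² + L²) + 54 = 2*L² + 54 = 54 + 2*L²)
(17992 - 1*4717) - g(171) = (17992 - 1*4717) - (54 + 2*171²) = (17992 - 4717) - (54 + 2*29241) = 13275 - (54 + 58482) = 13275 - 1*58536 = 13275 - 58536 = -45261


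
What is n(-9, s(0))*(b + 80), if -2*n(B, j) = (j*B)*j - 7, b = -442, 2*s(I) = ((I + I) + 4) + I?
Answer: -7783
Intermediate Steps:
s(I) = 2 + 3*I/2 (s(I) = (((I + I) + 4) + I)/2 = ((2*I + 4) + I)/2 = ((4 + 2*I) + I)/2 = (4 + 3*I)/2 = 2 + 3*I/2)
n(B, j) = 7/2 - B*j²/2 (n(B, j) = -((j*B)*j - 7)/2 = -((B*j)*j - 7)/2 = -(B*j² - 7)/2 = -(-7 + B*j²)/2 = 7/2 - B*j²/2)
n(-9, s(0))*(b + 80) = (7/2 - ½*(-9)*(2 + (3/2)*0)²)*(-442 + 80) = (7/2 - ½*(-9)*(2 + 0)²)*(-362) = (7/2 - ½*(-9)*2²)*(-362) = (7/2 - ½*(-9)*4)*(-362) = (7/2 + 18)*(-362) = (43/2)*(-362) = -7783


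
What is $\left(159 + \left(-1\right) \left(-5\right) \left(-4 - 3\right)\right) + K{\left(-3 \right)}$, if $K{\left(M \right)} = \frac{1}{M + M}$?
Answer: $\frac{743}{6} \approx 123.83$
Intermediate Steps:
$K{\left(M \right)} = \frac{1}{2 M}$
$\left(159 + \left(-1\right) \left(-5\right) \left(-4 - 3\right)\right) + K{\left(-3 \right)} = \left(159 + \left(-1\right) \left(-5\right) \left(-4 - 3\right)\right) + \frac{1}{2 \left(-3\right)} = \left(159 + 5 \left(-7\right)\right) + \frac{1}{2} \left(- \frac{1}{3}\right) = \left(159 - 35\right) - \frac{1}{6} = 124 - \frac{1}{6} = \frac{743}{6}$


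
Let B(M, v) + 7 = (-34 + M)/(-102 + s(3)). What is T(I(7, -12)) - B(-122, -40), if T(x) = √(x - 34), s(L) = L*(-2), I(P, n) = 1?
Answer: 50/9 + I*√33 ≈ 5.5556 + 5.7446*I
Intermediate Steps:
s(L) = -2*L
B(M, v) = -361/54 - M/108 (B(M, v) = -7 + (-34 + M)/(-102 - 2*3) = -7 + (-34 + M)/(-102 - 6) = -7 + (-34 + M)/(-108) = -7 + (-34 + M)*(-1/108) = -7 + (17/54 - M/108) = -361/54 - M/108)
T(x) = √(-34 + x)
T(I(7, -12)) - B(-122, -40) = √(-34 + 1) - (-361/54 - 1/108*(-122)) = √(-33) - (-361/54 + 61/54) = I*√33 - 1*(-50/9) = I*√33 + 50/9 = 50/9 + I*√33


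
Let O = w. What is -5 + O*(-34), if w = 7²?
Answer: -1671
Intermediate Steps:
w = 49
O = 49
-5 + O*(-34) = -5 + 49*(-34) = -5 - 1666 = -1671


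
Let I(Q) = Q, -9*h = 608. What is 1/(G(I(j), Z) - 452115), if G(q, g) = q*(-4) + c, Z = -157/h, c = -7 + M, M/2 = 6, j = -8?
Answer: -1/452078 ≈ -2.2120e-6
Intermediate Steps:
h = -608/9 (h = -⅑*608 = -608/9 ≈ -67.556)
M = 12 (M = 2*6 = 12)
c = 5 (c = -7 + 12 = 5)
Z = 1413/608 (Z = -157/(-608/9) = -157*(-9/608) = 1413/608 ≈ 2.3240)
G(q, g) = 5 - 4*q (G(q, g) = q*(-4) + 5 = -4*q + 5 = 5 - 4*q)
1/(G(I(j), Z) - 452115) = 1/((5 - 4*(-8)) - 452115) = 1/((5 + 32) - 452115) = 1/(37 - 452115) = 1/(-452078) = -1/452078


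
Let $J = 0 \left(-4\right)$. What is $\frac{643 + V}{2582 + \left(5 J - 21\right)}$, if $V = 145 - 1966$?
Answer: $- \frac{1178}{2561} \approx -0.45998$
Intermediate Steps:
$J = 0$
$V = -1821$
$\frac{643 + V}{2582 + \left(5 J - 21\right)} = \frac{643 - 1821}{2582 + \left(5 \cdot 0 - 21\right)} = - \frac{1178}{2582 + \left(0 - 21\right)} = - \frac{1178}{2582 - 21} = - \frac{1178}{2561}$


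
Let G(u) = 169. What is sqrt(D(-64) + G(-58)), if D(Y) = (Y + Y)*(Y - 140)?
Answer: sqrt(26281) ≈ 162.11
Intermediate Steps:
D(Y) = 2*Y*(-140 + Y) (D(Y) = (2*Y)*(-140 + Y) = 2*Y*(-140 + Y))
sqrt(D(-64) + G(-58)) = sqrt(2*(-64)*(-140 - 64) + 169) = sqrt(2*(-64)*(-204) + 169) = sqrt(26112 + 169) = sqrt(26281)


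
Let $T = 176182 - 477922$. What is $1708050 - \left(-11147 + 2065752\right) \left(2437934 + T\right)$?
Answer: $-4389033165320$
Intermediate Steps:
$T = -301740$ ($T = 176182 - 477922 = -301740$)
$1708050 - \left(-11147 + 2065752\right) \left(2437934 + T\right) = 1708050 - \left(-11147 + 2065752\right) \left(2437934 - 301740\right) = 1708050 - 2054605 \cdot 2136194 = 1708050 - 4389034873370 = -4389033165320$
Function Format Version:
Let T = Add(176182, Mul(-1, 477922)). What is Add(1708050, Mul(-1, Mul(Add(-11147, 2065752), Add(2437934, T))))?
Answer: -4389033165320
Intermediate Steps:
T = -301740 (T = Add(176182, -477922) = -301740)
Add(1708050, Mul(-1, Mul(Add(-11147, 2065752), Add(2437934, T)))) = Add(1708050, Mul(-1, Mul(Add(-11147, 2065752), Add(2437934, -301740)))) = Add(1708050, Mul(-1, Mul(2054605, 2136194))) = Add(1708050, Mul(-1, 4389034873370)) = Add(1708050, -4389034873370) = -4389033165320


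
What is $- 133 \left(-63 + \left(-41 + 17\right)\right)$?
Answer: $11571$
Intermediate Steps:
$- 133 \left(-63 + \left(-41 + 17\right)\right) = - 133 \left(-63 - 24\right) = \left(-133\right) \left(-87\right) = 11571$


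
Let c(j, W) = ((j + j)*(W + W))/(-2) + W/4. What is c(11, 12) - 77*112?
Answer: -8885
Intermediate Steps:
c(j, W) = W/4 - 2*W*j (c(j, W) = ((2*j)*(2*W))*(-½) + W*(¼) = (4*W*j)*(-½) + W/4 = -2*W*j + W/4 = W/4 - 2*W*j)
c(11, 12) - 77*112 = (¼)*12*(1 - 8*11) - 77*112 = (¼)*12*(1 - 88) - 8624 = (¼)*12*(-87) - 8624 = -261 - 8624 = -8885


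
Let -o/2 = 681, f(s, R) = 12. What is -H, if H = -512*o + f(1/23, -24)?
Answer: -697356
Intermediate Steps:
o = -1362 (o = -2*681 = -1362)
H = 697356 (H = -512*(-1362) + 12 = 697344 + 12 = 697356)
-H = -1*697356 = -697356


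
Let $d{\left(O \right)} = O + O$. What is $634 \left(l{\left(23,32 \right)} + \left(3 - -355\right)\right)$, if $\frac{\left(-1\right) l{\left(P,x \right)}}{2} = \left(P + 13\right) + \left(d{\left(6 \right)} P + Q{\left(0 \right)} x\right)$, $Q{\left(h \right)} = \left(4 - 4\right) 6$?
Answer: $-168644$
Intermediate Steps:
$d{\left(O \right)} = 2 O$
$Q{\left(h \right)} = 0$ ($Q{\left(h \right)} = 0 \cdot 6 = 0$)
$l{\left(P,x \right)} = -26 - 26 P$ ($l{\left(P,x \right)} = - 2 \left(\left(P + 13\right) + \left(2 \cdot 6 P + 0 x\right)\right) = - 2 \left(\left(13 + P\right) + \left(12 P + 0\right)\right) = - 2 \left(\left(13 + P\right) + 12 P\right) = - 2 \left(13 + 13 P\right) = -26 - 26 P$)
$634 \left(l{\left(23,32 \right)} + \left(3 - -355\right)\right) = 634 \left(\left(-26 - 598\right) + \left(3 - -355\right)\right) = 634 \left(\left(-26 - 598\right) + \left(3 + 355\right)\right) = 634 \left(-624 + 358\right) = 634 \left(-266\right) = -168644$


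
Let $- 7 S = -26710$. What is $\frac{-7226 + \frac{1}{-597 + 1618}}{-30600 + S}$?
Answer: $\frac{10328843}{38285458} \approx 0.26978$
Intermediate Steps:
$S = \frac{26710}{7}$ ($S = \left(- \frac{1}{7}\right) \left(-26710\right) = \frac{26710}{7} \approx 3815.7$)
$\frac{-7226 + \frac{1}{-597 + 1618}}{-30600 + S} = \frac{-7226 + \frac{1}{-597 + 1618}}{-30600 + \frac{26710}{7}} = \frac{-7226 + \frac{1}{1021}}{- \frac{187490}{7}} = \left(-7226 + \frac{1}{1021}\right) \left(- \frac{7}{187490}\right) = \left(- \frac{7377745}{1021}\right) \left(- \frac{7}{187490}\right) = \frac{10328843}{38285458}$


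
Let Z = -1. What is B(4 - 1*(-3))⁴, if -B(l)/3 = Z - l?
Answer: 331776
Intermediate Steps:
B(l) = 3 + 3*l (B(l) = -3*(-1 - l) = 3 + 3*l)
B(4 - 1*(-3))⁴ = (3 + 3*(4 - 1*(-3)))⁴ = (3 + 3*(4 + 3))⁴ = (3 + 3*7)⁴ = (3 + 21)⁴ = 24⁴ = 331776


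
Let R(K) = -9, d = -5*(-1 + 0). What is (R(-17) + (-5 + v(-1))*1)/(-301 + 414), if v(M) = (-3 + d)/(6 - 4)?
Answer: -13/113 ≈ -0.11504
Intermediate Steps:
d = 5 (d = -5*(-1) = 5)
v(M) = 1 (v(M) = (-3 + 5)/(6 - 4) = 2/2 = 2*(½) = 1)
(R(-17) + (-5 + v(-1))*1)/(-301 + 414) = (-9 + (-5 + 1)*1)/(-301 + 414) = (-9 - 4*1)/113 = (-9 - 4)*(1/113) = -13*1/113 = -13/113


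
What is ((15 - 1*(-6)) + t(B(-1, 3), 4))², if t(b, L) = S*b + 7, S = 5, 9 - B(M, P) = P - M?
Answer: 2809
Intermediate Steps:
B(M, P) = 9 + M - P (B(M, P) = 9 - (P - M) = 9 + (M - P) = 9 + M - P)
t(b, L) = 7 + 5*b (t(b, L) = 5*b + 7 = 7 + 5*b)
((15 - 1*(-6)) + t(B(-1, 3), 4))² = ((15 - 1*(-6)) + (7 + 5*(9 - 1 - 1*3)))² = ((15 + 6) + (7 + 5*(9 - 1 - 3)))² = (21 + (7 + 5*5))² = (21 + (7 + 25))² = (21 + 32)² = 53² = 2809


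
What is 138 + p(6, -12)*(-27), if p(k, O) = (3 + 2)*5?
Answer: -537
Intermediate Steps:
p(k, O) = 25 (p(k, O) = 5*5 = 25)
138 + p(6, -12)*(-27) = 138 + 25*(-27) = 138 - 675 = -537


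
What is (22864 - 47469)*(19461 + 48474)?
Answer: -1671540675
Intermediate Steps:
(22864 - 47469)*(19461 + 48474) = -24605*67935 = -1671540675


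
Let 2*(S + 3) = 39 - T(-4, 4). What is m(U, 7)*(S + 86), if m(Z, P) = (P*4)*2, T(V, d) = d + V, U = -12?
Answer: 5740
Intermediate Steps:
T(V, d) = V + d
m(Z, P) = 8*P (m(Z, P) = (4*P)*2 = 8*P)
S = 33/2 (S = -3 + (39 - (-4 + 4))/2 = -3 + (39 - 1*0)/2 = -3 + (39 + 0)/2 = -3 + (½)*39 = -3 + 39/2 = 33/2 ≈ 16.500)
m(U, 7)*(S + 86) = (8*7)*(33/2 + 86) = 56*(205/2) = 5740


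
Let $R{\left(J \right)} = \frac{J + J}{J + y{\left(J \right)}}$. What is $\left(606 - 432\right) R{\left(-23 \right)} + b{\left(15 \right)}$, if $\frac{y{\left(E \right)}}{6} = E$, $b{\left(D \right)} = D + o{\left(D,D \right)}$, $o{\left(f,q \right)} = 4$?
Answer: $\frac{481}{7} \approx 68.714$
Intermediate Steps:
$b{\left(D \right)} = 4 + D$ ($b{\left(D \right)} = D + 4 = 4 + D$)
$y{\left(E \right)} = 6 E$
$R{\left(J \right)} = \frac{2}{7}$ ($R{\left(J \right)} = \frac{J + J}{J + 6 J} = \frac{2 J}{7 J} = 2 J \frac{1}{7 J} = \frac{2}{7}$)
$\left(606 - 432\right) R{\left(-23 \right)} + b{\left(15 \right)} = \left(606 - 432\right) \frac{2}{7} + \left(4 + 15\right) = \left(606 - 432\right) \frac{2}{7} + 19 = 174 \cdot \frac{2}{7} + 19 = \frac{348}{7} + 19 = \frac{481}{7}$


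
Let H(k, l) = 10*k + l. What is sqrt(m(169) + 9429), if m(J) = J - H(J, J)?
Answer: sqrt(7739) ≈ 87.972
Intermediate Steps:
H(k, l) = l + 10*k
m(J) = -10*J (m(J) = J - (J + 10*J) = J - 11*J = -10*J)
sqrt(m(169) + 9429) = sqrt(-10*169 + 9429) = sqrt(-1690 + 9429) = sqrt(7739)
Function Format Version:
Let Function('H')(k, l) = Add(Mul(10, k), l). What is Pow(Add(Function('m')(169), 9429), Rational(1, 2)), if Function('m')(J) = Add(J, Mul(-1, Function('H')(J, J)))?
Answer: Pow(7739, Rational(1, 2)) ≈ 87.972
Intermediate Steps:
Function('H')(k, l) = Add(l, Mul(10, k))
Function('m')(J) = Mul(-10, J) (Function('m')(J) = Add(J, Mul(-1, Add(J, Mul(10, J)))) = Add(J, Mul(-1, Mul(11, J))) = Add(J, Mul(-11, J)) = Mul(-10, J))
Pow(Add(Function('m')(169), 9429), Rational(1, 2)) = Pow(Add(Mul(-10, 169), 9429), Rational(1, 2)) = Pow(Add(-1690, 9429), Rational(1, 2)) = Pow(7739, Rational(1, 2))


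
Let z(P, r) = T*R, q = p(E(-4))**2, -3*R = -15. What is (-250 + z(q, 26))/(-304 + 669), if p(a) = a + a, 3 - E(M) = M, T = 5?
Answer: -45/73 ≈ -0.61644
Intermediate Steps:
R = 5 (R = -1/3*(-15) = 5)
E(M) = 3 - M
p(a) = 2*a
q = 196 (q = (2*(3 - 1*(-4)))**2 = (2*(3 + 4))**2 = (2*7)**2 = 14**2 = 196)
z(P, r) = 25 (z(P, r) = 5*5 = 25)
(-250 + z(q, 26))/(-304 + 669) = (-250 + 25)/(-304 + 669) = -225/365 = (1/365)*(-225) = -45/73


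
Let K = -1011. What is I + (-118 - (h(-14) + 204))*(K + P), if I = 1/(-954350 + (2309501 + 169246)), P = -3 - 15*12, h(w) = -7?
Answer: 573340955671/1524397 ≈ 3.7611e+5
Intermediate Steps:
P = -183 (P = -3 - 180 = -183)
I = 1/1524397 (I = 1/(-954350 + 2478747) = 1/1524397 ≈ 6.5600e-7)
I + (-118 - (h(-14) + 204))*(K + P) = 1/1524397 + (-118 - (-7 + 204))*(-1011 - 183) = 1/1524397 + (-118 - 1*197)*(-1194) = 1/1524397 + (-118 - 197)*(-1194) = 1/1524397 - 315*(-1194) = 1/1524397 + 376110 = 573340955671/1524397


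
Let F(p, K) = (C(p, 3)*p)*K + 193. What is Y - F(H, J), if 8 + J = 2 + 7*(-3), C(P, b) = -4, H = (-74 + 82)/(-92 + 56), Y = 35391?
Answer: 35222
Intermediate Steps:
H = -2/9 (H = 8/(-36) = 8*(-1/36) = -2/9 ≈ -0.22222)
J = -27 (J = -8 + (2 + 7*(-3)) = -8 + (2 - 21) = -8 - 19 = -27)
F(p, K) = 193 - 4*K*p (F(p, K) = (-4*p)*K + 193 = -4*K*p + 193 = 193 - 4*K*p)
Y - F(H, J) = 35391 - (193 - 4*(-27)*(-2/9)) = 35391 - (193 - 24) = 35391 - 1*169 = 35391 - 169 = 35222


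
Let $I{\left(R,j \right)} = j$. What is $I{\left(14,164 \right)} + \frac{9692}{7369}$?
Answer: $\frac{1218208}{7369} \approx 165.32$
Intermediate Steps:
$I{\left(14,164 \right)} + \frac{9692}{7369} = 164 + \frac{9692}{7369} = \frac{1218208}{7369}$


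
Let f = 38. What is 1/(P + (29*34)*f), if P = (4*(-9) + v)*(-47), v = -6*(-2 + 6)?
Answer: 1/40288 ≈ 2.4821e-5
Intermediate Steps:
v = -24 (v = -6*4 = -24)
P = 2820 (P = (4*(-9) - 24)*(-47) = (-36 - 24)*(-47) = -60*(-47) = 2820)
1/(P + (29*34)*f) = 1/(2820 + (29*34)*38) = 1/(2820 + 986*38) = 1/(2820 + 37468) = 1/40288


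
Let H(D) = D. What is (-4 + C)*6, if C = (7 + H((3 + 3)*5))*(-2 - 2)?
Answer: -912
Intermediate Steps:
C = -148 (C = (7 + (3 + 3)*5)*(-2 - 2) = (7 + 6*5)*(-4) = (7 + 30)*(-4) = 37*(-4) = -148)
(-4 + C)*6 = (-4 - 148)*6 = -152*6 = -912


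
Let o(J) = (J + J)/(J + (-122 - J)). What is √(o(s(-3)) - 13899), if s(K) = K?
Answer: 6*I*√1436611/61 ≈ 117.89*I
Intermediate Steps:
o(J) = -J/61 (o(J) = (2*J)/(-122) = (2*J)*(-1/122) = -J/61)
√(o(s(-3)) - 13899) = √(-1/61*(-3) - 13899) = √(3/61 - 13899) = √(-847836/61) = 6*I*√1436611/61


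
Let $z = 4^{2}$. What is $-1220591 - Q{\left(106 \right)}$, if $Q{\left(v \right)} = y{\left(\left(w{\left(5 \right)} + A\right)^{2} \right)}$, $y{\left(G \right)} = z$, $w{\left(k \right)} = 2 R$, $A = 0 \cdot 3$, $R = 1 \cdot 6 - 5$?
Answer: $-1220607$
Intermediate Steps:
$R = 1$ ($R = 6 - 5 = 1$)
$A = 0$
$w{\left(k \right)} = 2$ ($w{\left(k \right)} = 2 \cdot 1 = 2$)
$z = 16$
$y{\left(G \right)} = 16$
$Q{\left(v \right)} = 16$
$-1220591 - Q{\left(106 \right)} = -1220591 - 16 = -1220607$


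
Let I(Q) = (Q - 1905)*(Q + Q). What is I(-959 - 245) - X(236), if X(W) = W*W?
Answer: 7430776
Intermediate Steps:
X(W) = W²
I(Q) = 2*Q*(-1905 + Q) (I(Q) = (-1905 + Q)*(2*Q) = 2*Q*(-1905 + Q))
I(-959 - 245) - X(236) = 2*(-959 - 245)*(-1905 + (-959 - 245)) - 1*236² = 2*(-1204)*(-1905 - 1204) - 1*55696 = 2*(-1204)*(-3109) - 55696 = 7486472 - 55696 = 7430776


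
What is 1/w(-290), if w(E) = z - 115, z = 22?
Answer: -1/93 ≈ -0.010753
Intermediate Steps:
w(E) = -93 (w(E) = 22 - 115 = -93)
1/w(-290) = 1/(-93) = -1/93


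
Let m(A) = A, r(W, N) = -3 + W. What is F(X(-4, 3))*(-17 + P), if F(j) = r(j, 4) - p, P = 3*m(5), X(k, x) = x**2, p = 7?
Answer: 2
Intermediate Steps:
P = 15 (P = 3*5 = 15)
F(j) = -10 + j (F(j) = (-3 + j) - 1*7 = (-3 + j) - 7 = -10 + j)
F(X(-4, 3))*(-17 + P) = (-10 + 3**2)*(-17 + 15) = (-10 + 9)*(-2) = -1*(-2) = 2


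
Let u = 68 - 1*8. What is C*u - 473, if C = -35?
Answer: -2573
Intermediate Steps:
u = 60 (u = 68 - 8 = 60)
C*u - 473 = -35*60 - 473 = -2100 - 473 = -2573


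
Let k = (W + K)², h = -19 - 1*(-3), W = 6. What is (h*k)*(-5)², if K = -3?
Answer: -3600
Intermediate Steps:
h = -16 (h = -19 + 3 = -16)
k = 9 (k = (6 - 3)² = 3² = 9)
(h*k)*(-5)² = -16*9*(-5)² = -144*25 = -3600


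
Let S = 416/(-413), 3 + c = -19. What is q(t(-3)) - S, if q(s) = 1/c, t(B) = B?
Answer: 8739/9086 ≈ 0.96181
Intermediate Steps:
c = -22 (c = -3 - 19 = -22)
S = -416/413 (S = 416*(-1/413) = -416/413 ≈ -1.0073)
q(s) = -1/22 (q(s) = 1/(-22) = -1/22)
q(t(-3)) - S = -1/22 - 1*(-416/413) = -1/22 + 416/413 = 8739/9086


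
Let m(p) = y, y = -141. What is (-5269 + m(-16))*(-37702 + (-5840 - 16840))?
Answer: 326666620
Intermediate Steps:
m(p) = -141
(-5269 + m(-16))*(-37702 + (-5840 - 16840)) = (-5269 - 141)*(-37702 + (-5840 - 16840)) = -5410*(-37702 - 22680) = -5410*(-60382) = 326666620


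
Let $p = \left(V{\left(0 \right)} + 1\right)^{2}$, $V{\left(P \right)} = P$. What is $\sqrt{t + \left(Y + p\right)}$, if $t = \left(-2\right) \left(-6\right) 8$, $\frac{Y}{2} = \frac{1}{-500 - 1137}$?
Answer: $\frac{3 \sqrt{28881591}}{1637} \approx 9.8488$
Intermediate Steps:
$Y = - \frac{2}{1637}$ ($Y = \frac{2}{-500 - 1137} = \frac{2}{-1637} = 2 \left(- \frac{1}{1637}\right) = - \frac{2}{1637} \approx -0.0012217$)
$p = 1$ ($p = \left(0 + 1\right)^{2} = 1^{2} = 1$)
$t = 96$ ($t = 12 \cdot 8 = 96$)
$\sqrt{t + \left(Y + p\right)} = \sqrt{96 + \left(- \frac{2}{1637} + 1\right)} = \sqrt{96 + \frac{1635}{1637}} = \sqrt{\frac{158787}{1637}} = \frac{3 \sqrt{28881591}}{1637}$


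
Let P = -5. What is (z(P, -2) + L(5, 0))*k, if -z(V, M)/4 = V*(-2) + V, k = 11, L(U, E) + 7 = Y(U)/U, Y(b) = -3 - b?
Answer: -1573/5 ≈ -314.60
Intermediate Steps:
L(U, E) = -7 + (-3 - U)/U
z(V, M) = 4*V (z(V, M) = -4*(V*(-2) + V) = -4*(-2*V + V) = -(-4)*V = 4*V)
(z(P, -2) + L(5, 0))*k = (4*(-5) + (-8 - 3/5))*11 = (-20 + (-8 - 3*1/5))*11 = (-20 + (-8 - 3/5))*11 = (-20 - 43/5)*11 = -143/5*11 = -1573/5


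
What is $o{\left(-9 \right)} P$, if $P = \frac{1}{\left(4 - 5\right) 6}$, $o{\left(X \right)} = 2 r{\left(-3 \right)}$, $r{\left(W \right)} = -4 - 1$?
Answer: $\frac{5}{3} \approx 1.6667$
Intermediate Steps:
$r{\left(W \right)} = -5$ ($r{\left(W \right)} = -4 - 1 = -5$)
$o{\left(X \right)} = -10$ ($o{\left(X \right)} = 2 \left(-5\right) = -10$)
$P = - \frac{1}{6}$ ($P = \frac{1}{\left(-1\right) 6} = \frac{1}{-6} = - \frac{1}{6} \approx -0.16667$)
$o{\left(-9 \right)} P = \left(-10\right) \left(- \frac{1}{6}\right) = \frac{5}{3}$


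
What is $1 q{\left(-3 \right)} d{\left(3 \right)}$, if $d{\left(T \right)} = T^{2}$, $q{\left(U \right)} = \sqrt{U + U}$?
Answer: $9 i \sqrt{6} \approx 22.045 i$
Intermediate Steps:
$q{\left(U \right)} = \sqrt{2} \sqrt{U}$ ($q{\left(U \right)} = \sqrt{2 U} = \sqrt{2} \sqrt{U}$)
$1 q{\left(-3 \right)} d{\left(3 \right)} = 1 \sqrt{2} \sqrt{-3} \cdot 3^{2} = 1 \sqrt{2} i \sqrt{3} \cdot 9 = 1 i \sqrt{6} \cdot 9 = i \sqrt{6} \cdot 9 = 9 i \sqrt{6}$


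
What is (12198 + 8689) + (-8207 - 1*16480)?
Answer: -3800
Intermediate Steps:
(12198 + 8689) + (-8207 - 1*16480) = 20887 + (-8207 - 16480) = 20887 - 24687 = -3800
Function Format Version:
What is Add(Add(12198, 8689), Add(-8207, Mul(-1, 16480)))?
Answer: -3800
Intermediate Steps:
Add(Add(12198, 8689), Add(-8207, Mul(-1, 16480))) = Add(20887, Add(-8207, -16480)) = Add(20887, -24687) = -3800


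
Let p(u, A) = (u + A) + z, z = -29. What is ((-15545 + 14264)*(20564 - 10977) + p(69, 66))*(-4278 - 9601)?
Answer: 170445792239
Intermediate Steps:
p(u, A) = -29 + A + u (p(u, A) = (u + A) - 29 = (A + u) - 29 = -29 + A + u)
((-15545 + 14264)*(20564 - 10977) + p(69, 66))*(-4278 - 9601) = ((-15545 + 14264)*(20564 - 10977) + (-29 + 66 + 69))*(-4278 - 9601) = (-1281*9587 + 106)*(-13879) = (-12280947 + 106)*(-13879) = -12280841*(-13879) = 170445792239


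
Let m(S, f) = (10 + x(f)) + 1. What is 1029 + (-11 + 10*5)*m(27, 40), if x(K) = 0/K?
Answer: 1458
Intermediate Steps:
x(K) = 0
m(S, f) = 11 (m(S, f) = (10 + 0) + 1 = 10 + 1 = 11)
1029 + (-11 + 10*5)*m(27, 40) = 1029 + (-11 + 10*5)*11 = 1029 + (-11 + 50)*11 = 1029 + 39*11 = 1029 + 429 = 1458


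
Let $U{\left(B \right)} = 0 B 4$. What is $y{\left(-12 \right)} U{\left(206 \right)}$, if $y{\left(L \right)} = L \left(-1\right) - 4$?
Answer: $0$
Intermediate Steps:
$y{\left(L \right)} = -4 - L$ ($y{\left(L \right)} = - L - 4 = -4 - L$)
$U{\left(B \right)} = 0$ ($U{\left(B \right)} = 0 \cdot 4 B = 0$)
$y{\left(-12 \right)} U{\left(206 \right)} = \left(-4 - -12\right) 0 = \left(-4 + 12\right) 0 = 8 \cdot 0 = 0$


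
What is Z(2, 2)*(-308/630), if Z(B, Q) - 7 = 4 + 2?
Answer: -286/45 ≈ -6.3556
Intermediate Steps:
Z(B, Q) = 13 (Z(B, Q) = 7 + (4 + 2) = 7 + 6 = 13)
Z(2, 2)*(-308/630) = 13*(-308/630) = 13*(-308*1/630) = 13*(-22/45) = -286/45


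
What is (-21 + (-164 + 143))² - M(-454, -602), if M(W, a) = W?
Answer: 2218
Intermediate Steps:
(-21 + (-164 + 143))² - M(-454, -602) = (-21 + (-164 + 143))² - 1*(-454) = (-21 - 21)² + 454 = (-42)² + 454 = 1764 + 454 = 2218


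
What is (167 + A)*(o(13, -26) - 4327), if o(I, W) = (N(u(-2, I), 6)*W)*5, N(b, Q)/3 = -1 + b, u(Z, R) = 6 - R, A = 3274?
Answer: -4153287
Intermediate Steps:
N(b, Q) = -3 + 3*b (N(b, Q) = 3*(-1 + b) = -3 + 3*b)
o(I, W) = 5*W*(15 - 3*I) (o(I, W) = ((-3 + 3*(6 - I))*W)*5 = ((-3 + (18 - 3*I))*W)*5 = ((15 - 3*I)*W)*5 = (W*(15 - 3*I))*5 = 5*W*(15 - 3*I))
(167 + A)*(o(13, -26) - 4327) = (167 + 3274)*(15*(-26)*(5 - 1*13) - 4327) = 3441*(15*(-26)*(5 - 13) - 4327) = 3441*(15*(-26)*(-8) - 4327) = 3441*(3120 - 4327) = 3441*(-1207) = -4153287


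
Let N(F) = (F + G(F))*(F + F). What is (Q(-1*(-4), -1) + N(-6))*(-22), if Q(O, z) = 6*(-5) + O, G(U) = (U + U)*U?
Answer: 17996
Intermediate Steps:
G(U) = 2*U**2 (G(U) = (2*U)*U = 2*U**2)
Q(O, z) = -30 + O
N(F) = 2*F*(F + 2*F**2) (N(F) = (F + 2*F**2)*(F + F) = (F + 2*F**2)*(2*F) = 2*F*(F + 2*F**2))
(Q(-1*(-4), -1) + N(-6))*(-22) = ((-30 - 1*(-4)) + (-6)**2*(2 + 4*(-6)))*(-22) = ((-30 + 4) + 36*(2 - 24))*(-22) = (-26 + 36*(-22))*(-22) = (-26 - 792)*(-22) = -818*(-22) = 17996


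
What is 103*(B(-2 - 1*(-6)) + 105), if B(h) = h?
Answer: 11227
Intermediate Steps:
103*(B(-2 - 1*(-6)) + 105) = 103*((-2 - 1*(-6)) + 105) = 103*((-2 + 6) + 105) = 103*(4 + 105) = 103*109 = 11227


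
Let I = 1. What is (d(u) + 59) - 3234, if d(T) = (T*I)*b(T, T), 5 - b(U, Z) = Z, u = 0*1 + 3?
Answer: -3169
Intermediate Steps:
u = 3 (u = 0 + 3 = 3)
b(U, Z) = 5 - Z
d(T) = T*(5 - T) (d(T) = (T*1)*(5 - T) = T*(5 - T))
(d(u) + 59) - 3234 = (3*(5 - 1*3) + 59) - 3234 = (3*(5 - 3) + 59) - 3234 = (3*2 + 59) - 3234 = (6 + 59) - 3234 = 65 - 3234 = -3169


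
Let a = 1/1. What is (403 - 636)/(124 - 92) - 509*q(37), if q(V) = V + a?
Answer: -619177/32 ≈ -19349.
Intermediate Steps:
a = 1
q(V) = 1 + V (q(V) = V + 1 = 1 + V)
(403 - 636)/(124 - 92) - 509*q(37) = (403 - 636)/(124 - 92) - 509*(1 + 37) = -233/32 - 509*38 = -233*1/32 - 19342 = -233/32 - 19342 = -619177/32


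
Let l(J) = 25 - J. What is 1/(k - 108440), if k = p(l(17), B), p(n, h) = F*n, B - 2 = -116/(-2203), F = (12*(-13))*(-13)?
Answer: -1/92216 ≈ -1.0844e-5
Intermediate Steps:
F = 2028 (F = -156*(-13) = 2028)
B = 4522/2203 (B = 2 - 116/(-2203) = 2 - 116*(-1/2203) = 2 + 116/2203 = 4522/2203 ≈ 2.0527)
p(n, h) = 2028*n
k = 16224 (k = 2028*(25 - 1*17) = 2028*(25 - 17) = 2028*8 = 16224)
1/(k - 108440) = 1/(16224 - 108440) = 1/(-92216) = -1/92216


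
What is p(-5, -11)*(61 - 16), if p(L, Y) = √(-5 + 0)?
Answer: 45*I*√5 ≈ 100.62*I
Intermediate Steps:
p(L, Y) = I*√5 (p(L, Y) = √(-5) = I*√5)
p(-5, -11)*(61 - 16) = (I*√5)*(61 - 16) = (I*√5)*45 = 45*I*√5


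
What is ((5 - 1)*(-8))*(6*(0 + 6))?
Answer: -1152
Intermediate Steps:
((5 - 1)*(-8))*(6*(0 + 6)) = (4*(-8))*(6*6) = -32*36 = -1152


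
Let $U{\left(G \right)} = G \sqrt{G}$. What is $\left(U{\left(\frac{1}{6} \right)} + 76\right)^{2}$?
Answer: $\frac{\left(2736 + \sqrt{6}\right)^{2}}{1296} \approx 5786.3$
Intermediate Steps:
$U{\left(G \right)} = G^{\frac{3}{2}}$
$\left(U{\left(\frac{1}{6} \right)} + 76\right)^{2} = \left(\left(\frac{1}{6}\right)^{\frac{3}{2}} + 76\right)^{2} = \left(\frac{\sqrt{6}}{36} + 76\right)^{2} = \left(76 + \frac{\sqrt{6}}{36}\right)^{2}$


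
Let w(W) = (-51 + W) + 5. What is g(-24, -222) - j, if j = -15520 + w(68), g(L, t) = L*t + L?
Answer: 20802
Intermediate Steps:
w(W) = -46 + W
g(L, t) = L + L*t
j = -15498 (j = -15520 + (-46 + 68) = -15520 + 22 = -15498)
g(-24, -222) - j = -24*(1 - 222) - 1*(-15498) = -24*(-221) + 15498 = 5304 + 15498 = 20802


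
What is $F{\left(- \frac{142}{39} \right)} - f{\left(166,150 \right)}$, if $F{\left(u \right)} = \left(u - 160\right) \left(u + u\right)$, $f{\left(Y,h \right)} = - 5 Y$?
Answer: $\frac{3074918}{1521} \approx 2021.6$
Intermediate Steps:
$F{\left(u \right)} = 2 u \left(-160 + u\right)$ ($F{\left(u \right)} = \left(-160 + u\right) 2 u = 2 u \left(-160 + u\right)$)
$F{\left(- \frac{142}{39} \right)} - f{\left(166,150 \right)} = 2 \left(- \frac{142}{39}\right) \left(-160 - \frac{142}{39}\right) - \left(-5\right) 166 = 2 \left(\left(-142\right) \frac{1}{39}\right) \left(-160 - \frac{142}{39}\right) - -830 = 2 \left(- \frac{142}{39}\right) \left(-160 - \frac{142}{39}\right) + 830 = 2 \left(- \frac{142}{39}\right) \left(- \frac{6382}{39}\right) + 830 = \frac{1812488}{1521} + 830 = \frac{3074918}{1521}$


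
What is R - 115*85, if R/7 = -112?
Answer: -10559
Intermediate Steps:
R = -784 (R = 7*(-112) = -784)
R - 115*85 = -784 - 115*85 = -784 - 9775 = -10559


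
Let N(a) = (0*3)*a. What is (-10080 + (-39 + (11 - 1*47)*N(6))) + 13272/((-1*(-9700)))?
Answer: -24535257/2425 ≈ -10118.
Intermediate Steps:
N(a) = 0 (N(a) = 0*a = 0)
(-10080 + (-39 + (11 - 1*47)*N(6))) + 13272/((-1*(-9700))) = (-10080 + (-39 + (11 - 1*47)*0)) + 13272/((-1*(-9700))) = (-10080 + (-39 + (11 - 47)*0)) + 13272/9700 = (-10080 + (-39 - 36*0)) + 13272*(1/9700) = (-10080 + (-39 + 0)) + 3318/2425 = (-10080 - 39) + 3318/2425 = -10119 + 3318/2425 = -24535257/2425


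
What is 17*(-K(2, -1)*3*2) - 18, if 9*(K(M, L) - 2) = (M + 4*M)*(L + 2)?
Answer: -1006/3 ≈ -335.33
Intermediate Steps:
K(M, L) = 2 + 5*M*(2 + L)/9 (K(M, L) = 2 + ((M + 4*M)*(L + 2))/9 = 2 + ((5*M)*(2 + L))/9 = 2 + (5*M*(2 + L))/9 = 2 + 5*M*(2 + L)/9)
17*(-K(2, -1)*3*2) - 18 = 17*(-(2 + (10/9)*2 + (5/9)*(-1)*2)*3*2) - 18 = 17*(-(2 + 20/9 - 10/9)*3*2) - 18 = 17*(-(28/9)*3*2) - 18 = 17*(-28*2/3) - 18 = 17*(-1*56/3) - 18 = 17*(-56/3) - 18 = -952/3 - 18 = -1006/3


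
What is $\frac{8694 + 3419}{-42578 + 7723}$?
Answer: $- \frac{12113}{34855} \approx -0.34753$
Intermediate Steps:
$\frac{8694 + 3419}{-42578 + 7723} = \frac{12113}{-34855} = 12113 \left(- \frac{1}{34855}\right) = - \frac{12113}{34855}$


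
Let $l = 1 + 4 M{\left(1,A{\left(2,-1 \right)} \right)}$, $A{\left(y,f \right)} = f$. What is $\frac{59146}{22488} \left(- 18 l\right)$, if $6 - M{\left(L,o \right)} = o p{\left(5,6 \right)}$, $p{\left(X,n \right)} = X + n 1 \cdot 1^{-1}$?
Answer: $- \frac{6121611}{1874} \approx -3266.6$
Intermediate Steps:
$p{\left(X,n \right)} = X + n$ ($p{\left(X,n \right)} = X + n 1 \cdot 1 = X + n 1 = X + n$)
$M{\left(L,o \right)} = 6 - 11 o$ ($M{\left(L,o \right)} = 6 - o \left(5 + 6\right) = 6 - o 11 = 6 - 11 o$)
$l = 69$ ($l = 1 + 4 \left(6 - -11\right) = 1 + 4 \left(6 + 11\right) = 1 + 4 \cdot 17 = 1 + 68 = 69$)
$\frac{59146}{22488} \left(- 18 l\right) = \frac{59146}{22488} \left(\left(-18\right) 69\right) = 59146 \cdot \frac{1}{22488} \left(-1242\right) = \frac{29573}{11244} \left(-1242\right) = - \frac{6121611}{1874}$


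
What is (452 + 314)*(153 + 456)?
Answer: 466494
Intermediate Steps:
(452 + 314)*(153 + 456) = 766*609 = 466494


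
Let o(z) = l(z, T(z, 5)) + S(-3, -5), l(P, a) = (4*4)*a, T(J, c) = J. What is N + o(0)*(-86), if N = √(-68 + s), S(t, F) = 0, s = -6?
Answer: I*√74 ≈ 8.6023*I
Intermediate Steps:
N = I*√74 (N = √(-68 - 6) = √(-74) = I*√74 ≈ 8.6023*I)
l(P, a) = 16*a
o(z) = 16*z (o(z) = 16*z + 0 = 16*z)
N + o(0)*(-86) = I*√74 + (16*0)*(-86) = I*√74 + 0*(-86) = I*√74 + 0 = I*√74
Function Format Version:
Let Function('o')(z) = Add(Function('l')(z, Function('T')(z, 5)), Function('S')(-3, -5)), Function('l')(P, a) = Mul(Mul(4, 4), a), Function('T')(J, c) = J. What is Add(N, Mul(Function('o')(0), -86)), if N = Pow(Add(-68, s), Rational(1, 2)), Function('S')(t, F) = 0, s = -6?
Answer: Mul(I, Pow(74, Rational(1, 2))) ≈ Mul(8.6023, I)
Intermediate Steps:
N = Mul(I, Pow(74, Rational(1, 2))) (N = Pow(Add(-68, -6), Rational(1, 2)) = Pow(-74, Rational(1, 2)) = Mul(I, Pow(74, Rational(1, 2))) ≈ Mul(8.6023, I))
Function('l')(P, a) = Mul(16, a)
Function('o')(z) = Mul(16, z) (Function('o')(z) = Add(Mul(16, z), 0) = Mul(16, z))
Add(N, Mul(Function('o')(0), -86)) = Add(Mul(I, Pow(74, Rational(1, 2))), Mul(Mul(16, 0), -86)) = Add(Mul(I, Pow(74, Rational(1, 2))), Mul(0, -86)) = Add(Mul(I, Pow(74, Rational(1, 2))), 0) = Mul(I, Pow(74, Rational(1, 2)))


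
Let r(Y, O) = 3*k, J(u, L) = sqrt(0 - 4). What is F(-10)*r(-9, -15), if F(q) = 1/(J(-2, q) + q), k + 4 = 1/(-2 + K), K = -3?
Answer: 63/52 + 63*I/260 ≈ 1.2115 + 0.24231*I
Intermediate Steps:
J(u, L) = 2*I (J(u, L) = sqrt(-4) = 2*I)
k = -21/5 (k = -4 + 1/(-2 - 3) = -4 + 1/(-5) = -4 - 1/5 = -21/5 ≈ -4.2000)
r(Y, O) = -63/5 (r(Y, O) = 3*(-21/5) = -63/5)
F(q) = 1/(q + 2*I) (F(q) = 1/(2*I + q) = 1/(q + 2*I))
F(-10)*r(-9, -15) = -63/5/(-10 + 2*I) = ((-10 - 2*I)/104)*(-63/5) = -63*(-10 - 2*I)/520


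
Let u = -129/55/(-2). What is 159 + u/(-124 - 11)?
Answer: 787007/4950 ≈ 158.99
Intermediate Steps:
u = 129/110 (u = -129*1/55*(-½) = -129/55*(-½) = 129/110 ≈ 1.1727)
159 + u/(-124 - 11) = 159 + 129/(110*(-124 - 11)) = 159 + (129/110)/(-135) = 159 + (129/110)*(-1/135) = 159 - 43/4950 = 787007/4950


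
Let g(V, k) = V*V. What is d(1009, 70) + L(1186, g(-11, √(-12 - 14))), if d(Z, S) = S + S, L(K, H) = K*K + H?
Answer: 1406857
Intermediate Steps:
g(V, k) = V²
L(K, H) = H + K² (L(K, H) = K² + H = H + K²)
d(Z, S) = 2*S
d(1009, 70) + L(1186, g(-11, √(-12 - 14))) = 2*70 + ((-11)² + 1186²) = 140 + (121 + 1406596) = 140 + 1406717 = 1406857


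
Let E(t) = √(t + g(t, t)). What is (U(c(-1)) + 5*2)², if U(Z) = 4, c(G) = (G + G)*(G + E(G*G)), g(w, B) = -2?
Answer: 196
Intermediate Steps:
E(t) = √(-2 + t) (E(t) = √(t - 2) = √(-2 + t))
c(G) = 2*G*(G + √(-2 + G²)) (c(G) = (G + G)*(G + √(-2 + G*G)) = (2*G)*(G + √(-2 + G²)) = 2*G*(G + √(-2 + G²)))
(U(c(-1)) + 5*2)² = (4 + 5*2)² = (4 + 10)² = 14² = 196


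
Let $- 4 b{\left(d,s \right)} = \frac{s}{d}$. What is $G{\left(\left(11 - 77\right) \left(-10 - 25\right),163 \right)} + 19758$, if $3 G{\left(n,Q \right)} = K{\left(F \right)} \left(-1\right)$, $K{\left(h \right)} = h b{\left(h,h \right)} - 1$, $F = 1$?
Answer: $\frac{237101}{12} \approx 19758.0$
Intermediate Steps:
$b{\left(d,s \right)} = - \frac{s}{4 d}$ ($b{\left(d,s \right)} = - \frac{s \frac{1}{d}}{4} = - \frac{s}{4 d}$)
$K{\left(h \right)} = -1 - \frac{h}{4}$ ($K{\left(h \right)} = h \left(- \frac{h}{4 h}\right) - 1 = h \left(- \frac{1}{4}\right) - 1 = - \frac{h}{4} - 1 = -1 - \frac{h}{4}$)
$G{\left(n,Q \right)} = \frac{5}{12}$ ($G{\left(n,Q \right)} = \frac{\left(-1 - \frac{1}{4}\right) \left(-1\right)}{3} = \frac{\left(- \frac{5}{4}\right) \left(-1\right)}{3} = \frac{1}{3} \cdot \frac{5}{4} = \frac{5}{12}$)
$G{\left(\left(11 - 77\right) \left(-10 - 25\right),163 \right)} + 19758 = \frac{5}{12} + 19758 = \frac{237101}{12}$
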